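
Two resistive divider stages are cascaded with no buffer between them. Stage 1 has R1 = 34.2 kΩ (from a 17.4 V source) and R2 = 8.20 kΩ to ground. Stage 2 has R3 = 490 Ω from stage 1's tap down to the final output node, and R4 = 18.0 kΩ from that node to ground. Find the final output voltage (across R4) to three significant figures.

V_out ≈ 2.41 V

Stage 2 presents R3+R4 = 18490 Ω as a load on stage 1's tap.
Stage 1's lower leg becomes R2‖(R3+R4) = 5681 Ω, so V_mid = 17.4 × 5681/39880 = 2.478 V.
Stage 2 is itself unloaded: V_out = V_mid × R4/(R3+R4) = 2.478 × 18000/18490 = 2.41 V.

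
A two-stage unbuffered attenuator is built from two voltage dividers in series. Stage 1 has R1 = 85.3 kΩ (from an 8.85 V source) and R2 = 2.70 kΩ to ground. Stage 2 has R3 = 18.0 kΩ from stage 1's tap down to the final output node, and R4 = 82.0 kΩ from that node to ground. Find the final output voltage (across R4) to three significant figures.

Stage 2 presents R3+R4 = 100.0 kΩ as a load on stage 1's tap.
Stage 1's lower leg becomes R2‖(R3+R4) = 2.629 kΩ, so V_mid = 8.85 × 2.629/87.93 = 0.2646 V.
Stage 2 is itself unloaded: V_out = V_mid × R4/(R3+R4) = 0.2646 × 82.0/100.0 = 0.217 V.

V_out ≈ 0.217 V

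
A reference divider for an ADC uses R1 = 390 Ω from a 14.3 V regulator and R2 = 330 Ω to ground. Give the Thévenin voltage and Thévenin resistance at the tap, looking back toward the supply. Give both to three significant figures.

V_th = 6.55 V, R_th = 179 Ω

V_th is the open-circuit tap voltage: 14.3 × 330/(390 + 330) = 6.55 V.
With the supply zeroed, R1 and R2 appear in parallel from the tap: R_th = R1‖R2 = (390 × 330)/720.0 = 179 Ω.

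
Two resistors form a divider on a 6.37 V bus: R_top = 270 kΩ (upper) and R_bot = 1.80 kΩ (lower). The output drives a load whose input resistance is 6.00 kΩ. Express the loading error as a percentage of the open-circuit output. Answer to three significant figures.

23.0 %

The divider's output (Thévenin) resistance is R_top‖R_bot = 1.788 kΩ.
Fractional drop under load = R_th/(R_th + R_L) = 1.788 / (1.788 + 6.00) = 0.2296.
So the output falls by 23.0 %.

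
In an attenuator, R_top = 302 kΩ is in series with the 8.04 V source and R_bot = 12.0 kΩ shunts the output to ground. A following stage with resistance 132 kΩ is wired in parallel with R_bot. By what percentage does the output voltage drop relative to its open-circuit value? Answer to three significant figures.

8.04 %

The divider's output (Thévenin) resistance is R_top‖R_bot = 11.54 kΩ.
Fractional drop under load = R_th/(R_th + R_L) = 11.54 / (11.54 + 132) = 0.08040.
So the output falls by 8.04 %.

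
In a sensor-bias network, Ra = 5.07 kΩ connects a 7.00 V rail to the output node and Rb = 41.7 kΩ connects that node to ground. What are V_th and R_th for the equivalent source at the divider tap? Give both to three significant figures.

V_th is the open-circuit tap voltage: 7.00 × 41.7/(5.07 + 41.7) = 6.24 V.
With the supply zeroed, Ra and Rb appear in parallel from the tap: R_th = Ra‖Rb = (5.07 × 41.7)/46.77 = 4.52 kΩ.

V_th = 6.24 V, R_th = 4.52 kΩ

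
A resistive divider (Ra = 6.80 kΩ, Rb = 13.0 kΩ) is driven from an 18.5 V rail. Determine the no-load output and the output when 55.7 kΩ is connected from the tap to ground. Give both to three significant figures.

Open-circuit: V = 18.5 × 13.0/(6.80 + 13.0) = 12.1 V.
With the load, Rb becomes Rb‖R_L = 10.54 kΩ, so V = 18.5 × 10.54/17.34 = 11.2 V.

Unloaded: 12.1 V; loaded: 11.2 V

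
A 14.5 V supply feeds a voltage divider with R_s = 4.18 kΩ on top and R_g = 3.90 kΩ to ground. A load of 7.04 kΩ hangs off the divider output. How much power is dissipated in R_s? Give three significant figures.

P ≈ 19.6 mW

Total resistance from the source is R_s + (R_g‖R_L) = 6.690 kΩ, so I = 14.5/6.690 kΩ = 2.168 mA.
P = I²·R_s = (2.168 mA)² × 4.18 kΩ = 19.6 mW.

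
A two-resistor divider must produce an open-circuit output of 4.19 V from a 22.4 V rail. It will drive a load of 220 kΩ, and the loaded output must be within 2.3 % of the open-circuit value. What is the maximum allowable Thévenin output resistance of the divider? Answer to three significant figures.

R_th ≤ 5.18 kΩ

Loading drop = R_th/(R_th + R_L) ≤ 0.0230, so R_th ≤ R_L · ε/(1−ε) = 220 kΩ × 0.0230/0.9770 = 5.18 kΩ.
(Any R1, R2 with R2/(R1+R2) = 0.187 and R1‖R2 ≤ 5.18 kΩ will meet the spec.)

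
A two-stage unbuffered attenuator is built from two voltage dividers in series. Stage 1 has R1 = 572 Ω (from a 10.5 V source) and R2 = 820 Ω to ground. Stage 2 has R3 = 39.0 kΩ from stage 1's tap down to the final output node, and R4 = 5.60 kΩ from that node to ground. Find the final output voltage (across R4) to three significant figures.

Stage 2 presents R3+R4 = 44600 Ω as a load on stage 1's tap.
Stage 1's lower leg becomes R2‖(R3+R4) = 805.2 Ω, so V_mid = 10.5 × 805.2/1377 = 6.139 V.
Stage 2 is itself unloaded: V_out = V_mid × R4/(R3+R4) = 6.139 × 5600/44600 = 0.771 V.

V_out ≈ 0.771 V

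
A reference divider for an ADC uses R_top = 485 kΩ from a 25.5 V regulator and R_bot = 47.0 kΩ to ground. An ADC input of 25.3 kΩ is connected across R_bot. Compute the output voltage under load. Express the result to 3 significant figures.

The load sits in parallel with R_bot: R_bot‖R_L = (47.0 × 25.3) / (47.0 + 25.3) = 16.45 kΩ.
V_out = 25.5 × 16.45 / (485 + 16.45) = 25.5 × 16.45/501.4 = 0.836 V.

V_out ≈ 0.836 V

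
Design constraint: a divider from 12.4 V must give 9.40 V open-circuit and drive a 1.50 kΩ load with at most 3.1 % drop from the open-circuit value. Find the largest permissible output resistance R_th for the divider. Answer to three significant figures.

Loading drop = R_th/(R_th + R_L) ≤ 0.0310, so R_th ≤ R_L · ε/(1−ε) = 1.50 kΩ × 0.0310/0.9690 = 48.0 Ω.

R_th ≤ 48.0 Ω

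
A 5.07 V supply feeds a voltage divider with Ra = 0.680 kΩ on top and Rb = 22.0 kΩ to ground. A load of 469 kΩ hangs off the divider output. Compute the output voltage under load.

The load sits in parallel with Rb: Rb‖R_L = (22000 × 469000) / (22000 + 469000) = 21010 Ω.
V_out = 5.07 × 21010 / (680 + 21010) = 5.07 × 21010/21690 = 4.91 V.
(Unloaded it would have been 4.92 V.)

V_out ≈ 4.91 V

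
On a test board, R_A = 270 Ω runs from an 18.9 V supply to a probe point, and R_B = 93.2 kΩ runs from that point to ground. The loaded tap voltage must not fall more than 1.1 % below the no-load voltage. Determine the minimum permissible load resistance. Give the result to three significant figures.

Output resistance R_th = R_A‖R_B = (270 × 93200)/93470 = 269.2 Ω.
The fractional drop is R_th/(R_th + R_L); requiring this ≤ 0.0110 gives R_L ≥ R_th(1/0.0110 − 1) = 269.2 × 89.91 = 24.2 kΩ.

R_L(min) ≈ 24.2 kΩ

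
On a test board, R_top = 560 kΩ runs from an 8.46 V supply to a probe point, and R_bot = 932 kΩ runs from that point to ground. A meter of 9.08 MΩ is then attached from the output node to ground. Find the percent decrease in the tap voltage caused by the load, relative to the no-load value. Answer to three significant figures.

3.71 %

The divider's output (Thévenin) resistance is R_top‖R_bot = 349.8 kΩ.
Fractional drop under load = R_th/(R_th + R_L) = 349.8 / (349.8 + 9080) = 0.03710.
So the output falls by 3.71 %.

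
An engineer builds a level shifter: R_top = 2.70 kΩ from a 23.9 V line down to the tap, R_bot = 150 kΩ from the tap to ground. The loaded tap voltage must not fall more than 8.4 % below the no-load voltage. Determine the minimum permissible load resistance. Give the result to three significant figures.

R_L(min) ≈ 28.9 kΩ

Output resistance R_th = R_top‖R_bot = (2.70 × 150)/152.7 = 2.652 kΩ.
The fractional drop is R_th/(R_th + R_L); requiring this ≤ 0.0840 gives R_L ≥ R_th(1/0.0840 − 1) = 2.652 × 10.90 = 28.9 kΩ.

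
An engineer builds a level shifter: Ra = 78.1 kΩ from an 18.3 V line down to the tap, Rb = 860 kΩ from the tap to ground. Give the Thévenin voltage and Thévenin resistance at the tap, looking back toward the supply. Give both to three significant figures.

V_th = 16.8 V, R_th = 71.6 kΩ

V_th is the open-circuit tap voltage: 18.3 × 860/(78.1 + 860) = 16.8 V.
With the supply zeroed, Ra and Rb appear in parallel from the tap: R_th = Ra‖Rb = (78.1 × 860)/938.1 = 71.6 kΩ.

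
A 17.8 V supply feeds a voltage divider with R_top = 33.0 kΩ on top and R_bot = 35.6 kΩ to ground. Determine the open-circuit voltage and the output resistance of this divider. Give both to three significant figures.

V_th = 9.24 V, R_th = 17.1 kΩ

V_th is the open-circuit tap voltage: 17.8 × 35.6/(33.0 + 35.6) = 9.24 V.
With the supply zeroed, R_top and R_bot appear in parallel from the tap: R_th = R_top‖R_bot = (33.0 × 35.6)/68.60 = 17.1 kΩ.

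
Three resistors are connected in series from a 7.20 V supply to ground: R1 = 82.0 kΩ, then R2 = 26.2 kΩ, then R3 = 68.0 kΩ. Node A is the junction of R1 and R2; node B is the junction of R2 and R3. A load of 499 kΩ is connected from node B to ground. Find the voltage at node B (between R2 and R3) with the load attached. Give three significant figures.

At node B, R3 is in parallel with the load: R3‖R_L = 59.84 kΩ.
Below node A the resistance is R2 + (R3‖R_L) = 86.04 kΩ, so V_A = 7.20 × 86.04/168.0 = 3.687 V.
Then V_B = V_A × (R3‖R_L)/(R2 + R3‖R_L) = 3.687 × 59.84/86.04 = 2.56 V.

V ≈ 2.56 V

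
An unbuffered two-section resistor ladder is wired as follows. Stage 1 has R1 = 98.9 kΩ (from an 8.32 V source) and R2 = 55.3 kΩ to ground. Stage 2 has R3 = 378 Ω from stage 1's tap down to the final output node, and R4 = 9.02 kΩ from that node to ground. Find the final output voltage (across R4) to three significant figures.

V_out ≈ 0.600 V

Stage 2 presents R3+R4 = 9398 Ω as a load on stage 1's tap.
Stage 1's lower leg becomes R2‖(R3+R4) = 8033 Ω, so V_mid = 8.32 × 8033/106900 = 0.6250 V.
Stage 2 is itself unloaded: V_out = V_mid × R4/(R3+R4) = 0.6250 × 9020/9398 = 0.600 V.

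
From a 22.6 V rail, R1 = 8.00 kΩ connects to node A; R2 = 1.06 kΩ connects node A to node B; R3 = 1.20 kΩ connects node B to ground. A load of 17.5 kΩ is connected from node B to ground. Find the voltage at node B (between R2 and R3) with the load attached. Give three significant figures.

V ≈ 2.49 V

At node B, R3 is in parallel with the load: R3‖R_L = 1.123 kΩ.
Below node A the resistance is R2 + (R3‖R_L) = 2.183 kΩ, so V_A = 22.6 × 2.183/10.18 = 4.845 V.
Then V_B = V_A × (R3‖R_L)/(R2 + R3‖R_L) = 4.845 × 1.123/2.183 = 2.49 V.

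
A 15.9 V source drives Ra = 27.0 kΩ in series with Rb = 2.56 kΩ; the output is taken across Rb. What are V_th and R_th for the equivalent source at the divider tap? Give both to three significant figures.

V_th is the open-circuit tap voltage: 15.9 × 2.56/(27.0 + 2.56) = 1.38 V.
With the supply zeroed, Ra and Rb appear in parallel from the tap: R_th = Ra‖Rb = (27.0 × 2.56)/29.56 = 2.34 kΩ.

V_th = 1.38 V, R_th = 2.34 kΩ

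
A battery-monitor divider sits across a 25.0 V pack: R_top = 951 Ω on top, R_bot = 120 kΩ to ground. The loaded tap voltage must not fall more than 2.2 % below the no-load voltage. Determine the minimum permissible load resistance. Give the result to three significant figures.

Output resistance R_th = R_top‖R_bot = (951 × 120000)/121000 = 943.5 Ω.
The fractional drop is R_th/(R_th + R_L); requiring this ≤ 0.0220 gives R_L ≥ R_th(1/0.0220 − 1) = 943.5 × 44.45 = 41.9 kΩ.

R_L(min) ≈ 41.9 kΩ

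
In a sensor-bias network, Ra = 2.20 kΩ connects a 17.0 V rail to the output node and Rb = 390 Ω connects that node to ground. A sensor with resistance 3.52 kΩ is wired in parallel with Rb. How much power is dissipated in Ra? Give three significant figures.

P ≈ 97.7 mW

Total resistance from the source is Ra + (Rb‖R_L) = 2551 Ω, so I = 17.0/2551 Ω = 6.664 mA.
P = I²·Ra = (6.664 mA)² × 2.20 kΩ = 97.7 mW.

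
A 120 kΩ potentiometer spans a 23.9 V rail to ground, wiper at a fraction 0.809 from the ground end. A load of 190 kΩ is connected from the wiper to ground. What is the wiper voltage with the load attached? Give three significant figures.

V ≈ 17.6 V

The wiper splits the pot into (1−α)R = 22.92 kΩ above and αR = 97.08 kΩ below.
Lower section ‖ load = 64.25 kΩ.
V_wiper = 23.9 × 64.25/(22.92 + 64.25) = 17.6 V.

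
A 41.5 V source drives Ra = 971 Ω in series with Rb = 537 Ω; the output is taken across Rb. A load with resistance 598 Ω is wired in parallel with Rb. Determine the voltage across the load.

V_out ≈ 9.36 V

The load sits in parallel with Rb: Rb‖R_L = (537 × 598) / (537 + 598) = 282.9 Ω.
V_out = 41.5 × 282.9 / (971 + 282.9) = 41.5 × 282.9/1254 = 9.36 V.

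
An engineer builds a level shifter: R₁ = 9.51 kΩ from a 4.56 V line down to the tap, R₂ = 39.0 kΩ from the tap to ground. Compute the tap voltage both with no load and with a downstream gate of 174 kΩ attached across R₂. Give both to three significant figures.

Unloaded: 3.67 V; loaded: 3.51 V

Open-circuit: V = 4.56 × 39.0/(9.51 + 39.0) = 3.67 V.
With the load, R₂ becomes R₂‖R_L = 31.86 kΩ, so V = 4.56 × 31.86/41.37 = 3.51 V.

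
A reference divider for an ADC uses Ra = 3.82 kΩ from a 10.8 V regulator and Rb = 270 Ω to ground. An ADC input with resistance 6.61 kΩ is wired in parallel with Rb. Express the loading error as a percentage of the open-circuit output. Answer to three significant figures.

3.67 %

The divider's output (Thévenin) resistance is Ra‖Rb = 252.2 Ω.
Fractional drop under load = R_th/(R_th + R_L) = 252.2 / (252.2 + 6610) = 0.03675.
So the output falls by 3.67 %.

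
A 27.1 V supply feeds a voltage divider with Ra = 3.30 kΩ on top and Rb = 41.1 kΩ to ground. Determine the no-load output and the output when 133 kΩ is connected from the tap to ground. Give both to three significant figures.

Open-circuit: V = 27.1 × 41.1/(3.30 + 41.1) = 25.1 V.
With the load, Rb becomes Rb‖R_L = 31.40 kΩ, so V = 27.1 × 31.40/34.70 = 24.5 V.

Unloaded: 25.1 V; loaded: 24.5 V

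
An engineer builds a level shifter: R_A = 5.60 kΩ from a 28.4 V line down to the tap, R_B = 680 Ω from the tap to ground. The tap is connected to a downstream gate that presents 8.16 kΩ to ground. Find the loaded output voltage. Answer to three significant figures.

V_out ≈ 2.86 V

The load sits in parallel with R_B: R_B‖R_L = (680 × 8160) / (680 + 8160) = 627.7 Ω.
V_out = 28.4 × 627.7 / (5600 + 627.7) = 28.4 × 627.7/6228 = 2.86 V.
(Unloaded it would have been 3.08 V.)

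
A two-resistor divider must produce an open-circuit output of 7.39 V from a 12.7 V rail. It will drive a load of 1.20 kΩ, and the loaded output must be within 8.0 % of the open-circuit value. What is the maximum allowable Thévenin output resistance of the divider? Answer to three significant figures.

Loading drop = R_th/(R_th + R_L) ≤ 0.0800, so R_th ≤ R_L · ε/(1−ε) = 1.20 kΩ × 0.0800/0.9200 = 104 Ω.

R_th ≤ 104 Ω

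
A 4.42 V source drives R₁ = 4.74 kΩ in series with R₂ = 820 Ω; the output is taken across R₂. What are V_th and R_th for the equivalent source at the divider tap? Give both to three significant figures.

V_th is the open-circuit tap voltage: 4.42 × 820/(4740 + 820) = 0.652 V.
With the supply zeroed, R₁ and R₂ appear in parallel from the tap: R_th = R₁‖R₂ = (4740 × 820)/5560 = 699 Ω.

V_th = 0.652 V, R_th = 699 Ω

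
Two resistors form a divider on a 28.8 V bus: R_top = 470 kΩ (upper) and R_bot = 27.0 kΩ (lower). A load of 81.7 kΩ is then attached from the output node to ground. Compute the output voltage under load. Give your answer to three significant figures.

The load sits in parallel with R_bot: R_bot‖R_L = (27.0 × 81.7) / (27.0 + 81.7) = 20.29 kΩ.
V_out = 28.8 × 20.29 / (470 + 20.29) = 28.8 × 20.29/490.3 = 1.19 V.

V_out ≈ 1.19 V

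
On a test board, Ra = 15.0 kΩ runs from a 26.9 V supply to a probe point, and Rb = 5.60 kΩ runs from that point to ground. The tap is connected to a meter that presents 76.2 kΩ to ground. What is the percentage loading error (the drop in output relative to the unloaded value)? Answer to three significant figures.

5.08 %

The divider's output (Thévenin) resistance is Ra‖Rb = 4.078 kΩ.
Fractional drop under load = R_th/(R_th + R_L) = 4.078 / (4.078 + 76.2) = 0.05079.
So the output falls by 5.08 %.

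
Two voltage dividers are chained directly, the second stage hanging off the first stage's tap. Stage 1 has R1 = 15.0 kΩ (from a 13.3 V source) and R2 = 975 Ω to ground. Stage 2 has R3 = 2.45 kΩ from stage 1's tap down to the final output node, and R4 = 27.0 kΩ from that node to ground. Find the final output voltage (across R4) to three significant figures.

Stage 2 presents R3+R4 = 29450 Ω as a load on stage 1's tap.
Stage 1's lower leg becomes R2‖(R3+R4) = 943.8 Ω, so V_mid = 13.3 × 943.8/15940 = 0.7873 V.
Stage 2 is itself unloaded: V_out = V_mid × R4/(R3+R4) = 0.7873 × 27000/29450 = 0.722 V.

V_out ≈ 0.722 V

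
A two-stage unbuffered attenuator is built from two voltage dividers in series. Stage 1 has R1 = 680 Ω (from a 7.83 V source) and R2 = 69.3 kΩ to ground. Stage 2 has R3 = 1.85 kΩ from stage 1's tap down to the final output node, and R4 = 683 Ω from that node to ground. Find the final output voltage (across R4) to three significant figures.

V_out ≈ 1.65 V

Stage 2 presents R3+R4 = 2533 Ω as a load on stage 1's tap.
Stage 1's lower leg becomes R2‖(R3+R4) = 2444 Ω, so V_mid = 7.83 × 2444/3124 = 6.125 V.
Stage 2 is itself unloaded: V_out = V_mid × R4/(R3+R4) = 6.125 × 683/2533 = 1.65 V.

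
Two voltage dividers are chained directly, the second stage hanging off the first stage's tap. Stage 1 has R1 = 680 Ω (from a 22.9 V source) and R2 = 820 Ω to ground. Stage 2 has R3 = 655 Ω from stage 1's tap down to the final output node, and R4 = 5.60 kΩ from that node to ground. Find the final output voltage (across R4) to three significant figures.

V_out ≈ 10.6 V

Stage 2 presents R3+R4 = 6255 Ω as a load on stage 1's tap.
Stage 1's lower leg becomes R2‖(R3+R4) = 725.0 Ω, so V_mid = 22.9 × 725.0/1405 = 11.82 V.
Stage 2 is itself unloaded: V_out = V_mid × R4/(R3+R4) = 11.82 × 5600/6255 = 10.6 V.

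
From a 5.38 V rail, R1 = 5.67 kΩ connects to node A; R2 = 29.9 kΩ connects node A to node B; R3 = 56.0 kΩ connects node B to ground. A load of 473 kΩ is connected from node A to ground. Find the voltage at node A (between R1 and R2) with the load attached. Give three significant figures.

Below node A the series string R2+R3 = 85.90 kΩ sits in parallel with the 473 kΩ load: 72.70 kΩ.
V_A = 5.38 × 72.70/(5.67 + 72.70) = 4.99 V.

V ≈ 4.99 V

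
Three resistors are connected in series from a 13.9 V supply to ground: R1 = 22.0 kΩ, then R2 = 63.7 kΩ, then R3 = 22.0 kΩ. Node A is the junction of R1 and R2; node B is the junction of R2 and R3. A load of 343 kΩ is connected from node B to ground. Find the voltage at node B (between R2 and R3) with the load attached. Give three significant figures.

V ≈ 2.70 V

At node B, R3 is in parallel with the load: R3‖R_L = 20.67 kΩ.
Below node A the resistance is R2 + (R3‖R_L) = 84.37 kΩ, so V_A = 13.9 × 84.37/106.4 = 11.03 V.
Then V_B = V_A × (R3‖R_L)/(R2 + R3‖R_L) = 11.03 × 20.67/84.37 = 2.70 V.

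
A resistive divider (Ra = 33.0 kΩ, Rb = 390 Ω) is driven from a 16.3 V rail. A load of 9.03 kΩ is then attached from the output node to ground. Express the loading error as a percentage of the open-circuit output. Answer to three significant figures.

The divider's output (Thévenin) resistance is Ra‖Rb = 385.4 Ω.
Fractional drop under load = R_th/(R_th + R_L) = 385.4 / (385.4 + 9030) = 0.04094.
So the output falls by 4.09 %.

4.09 %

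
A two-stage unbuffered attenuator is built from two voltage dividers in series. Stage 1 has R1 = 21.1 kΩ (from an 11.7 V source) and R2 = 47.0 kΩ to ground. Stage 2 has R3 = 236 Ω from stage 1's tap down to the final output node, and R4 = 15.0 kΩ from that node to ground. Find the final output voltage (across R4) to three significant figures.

V_out ≈ 4.06 V

Stage 2 presents R3+R4 = 15240 Ω as a load on stage 1's tap.
Stage 1's lower leg becomes R2‖(R3+R4) = 11510 Ω, so V_mid = 11.7 × 11510/32610 = 4.129 V.
Stage 2 is itself unloaded: V_out = V_mid × R4/(R3+R4) = 4.129 × 15000/15240 = 4.06 V.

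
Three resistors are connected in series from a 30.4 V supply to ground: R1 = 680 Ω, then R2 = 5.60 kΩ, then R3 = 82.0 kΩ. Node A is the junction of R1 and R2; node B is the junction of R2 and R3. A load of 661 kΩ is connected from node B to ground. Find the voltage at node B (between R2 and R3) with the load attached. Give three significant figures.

At node B, R3 is in parallel with the load: R3‖R_L = 72950 Ω.
Below node A the resistance is R2 + (R3‖R_L) = 78550 Ω, so V_A = 30.4 × 78550/79230 = 30.14 V.
Then V_B = V_A × (R3‖R_L)/(R2 + R3‖R_L) = 30.14 × 72950/78550 = 28.0 V.

V ≈ 28.0 V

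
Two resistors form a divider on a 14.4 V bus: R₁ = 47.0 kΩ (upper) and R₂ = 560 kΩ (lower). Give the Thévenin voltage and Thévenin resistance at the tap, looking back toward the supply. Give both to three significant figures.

V_th is the open-circuit tap voltage: 14.4 × 560/(47.0 + 560) = 13.3 V.
With the supply zeroed, R₁ and R₂ appear in parallel from the tap: R_th = R₁‖R₂ = (47.0 × 560)/607.0 = 43.4 kΩ.

V_th = 13.3 V, R_th = 43.4 kΩ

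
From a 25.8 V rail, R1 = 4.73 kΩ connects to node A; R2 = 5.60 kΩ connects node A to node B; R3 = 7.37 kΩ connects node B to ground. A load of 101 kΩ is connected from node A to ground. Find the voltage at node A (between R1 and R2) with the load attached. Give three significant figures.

V ≈ 18.3 V

Below node A the series string R2+R3 = 12.97 kΩ sits in parallel with the 101 kΩ load: 11.49 kΩ.
V_A = 25.8 × 11.49/(4.73 + 11.49) = 18.3 V.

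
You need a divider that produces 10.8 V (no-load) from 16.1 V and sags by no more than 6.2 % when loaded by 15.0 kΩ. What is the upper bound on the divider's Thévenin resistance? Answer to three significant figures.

Loading drop = R_th/(R_th + R_L) ≤ 0.0620, so R_th ≤ R_L · ε/(1−ε) = 15.0 kΩ × 0.0620/0.9380 = 991 Ω.

R_th ≤ 991 Ω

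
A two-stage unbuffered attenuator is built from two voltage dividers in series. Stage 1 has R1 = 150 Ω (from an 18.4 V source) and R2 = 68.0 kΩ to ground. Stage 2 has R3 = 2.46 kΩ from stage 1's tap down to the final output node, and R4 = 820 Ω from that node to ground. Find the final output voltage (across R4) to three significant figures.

V_out ≈ 4.39 V

Stage 2 presents R3+R4 = 3280 Ω as a load on stage 1's tap.
Stage 1's lower leg becomes R2‖(R3+R4) = 3129 Ω, so V_mid = 18.4 × 3129/3279 = 17.56 V.
Stage 2 is itself unloaded: V_out = V_mid × R4/(R3+R4) = 17.56 × 820/3280 = 4.39 V.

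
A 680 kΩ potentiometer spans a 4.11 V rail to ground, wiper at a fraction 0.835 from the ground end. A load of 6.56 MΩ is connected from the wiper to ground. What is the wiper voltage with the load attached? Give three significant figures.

V ≈ 3.38 V

The wiper splits the pot into (1−α)R = 112.2 kΩ above and αR = 567.8 kΩ below.
Lower section ‖ load = 522.6 kΩ.
V_wiper = 4.11 × 522.6/(112.2 + 522.6) = 3.38 V.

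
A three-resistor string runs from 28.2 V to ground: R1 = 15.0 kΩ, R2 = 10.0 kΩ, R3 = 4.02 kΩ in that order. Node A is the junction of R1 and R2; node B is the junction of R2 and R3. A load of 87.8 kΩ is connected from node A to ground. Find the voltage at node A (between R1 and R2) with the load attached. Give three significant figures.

Below node A the series string R2+R3 = 14.02 kΩ sits in parallel with the 87.8 kΩ load: 12.09 kΩ.
V_A = 28.2 × 12.09/(15.0 + 12.09) = 12.6 V.

V ≈ 12.6 V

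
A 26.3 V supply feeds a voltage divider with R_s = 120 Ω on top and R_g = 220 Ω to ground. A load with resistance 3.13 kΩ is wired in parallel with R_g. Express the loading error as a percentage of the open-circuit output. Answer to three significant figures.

2.42 %

The divider's output (Thévenin) resistance is R_s‖R_g = 77.65 Ω.
Fractional drop under load = R_th/(R_th + R_L) = 77.65 / (77.65 + 3130) = 0.02421.
So the output falls by 2.42 %.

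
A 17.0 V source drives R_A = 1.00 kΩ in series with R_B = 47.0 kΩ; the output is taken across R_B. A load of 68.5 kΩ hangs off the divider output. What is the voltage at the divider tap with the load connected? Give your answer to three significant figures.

The load sits in parallel with R_B: R_B‖R_L = (47.0 × 68.5) / (47.0 + 68.5) = 27.87 kΩ.
V_out = 17.0 × 27.87 / (1.00 + 27.87) = 17.0 × 27.87/28.87 = 16.4 V.

V_out ≈ 16.4 V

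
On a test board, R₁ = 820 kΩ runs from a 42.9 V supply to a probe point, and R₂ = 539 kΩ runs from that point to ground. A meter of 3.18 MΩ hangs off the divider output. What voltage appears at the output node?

The load sits in parallel with R₂: R₂‖R_L = (539 × 3180) / (539 + 3180) = 460.9 kΩ.
V_out = 42.9 × 460.9 / (820 + 460.9) = 42.9 × 460.9/1281 = 15.4 V.

V_out ≈ 15.4 V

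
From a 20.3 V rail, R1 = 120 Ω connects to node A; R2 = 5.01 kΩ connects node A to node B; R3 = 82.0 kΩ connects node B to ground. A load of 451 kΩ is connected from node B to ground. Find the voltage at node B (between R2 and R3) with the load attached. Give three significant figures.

At node B, R3 is in parallel with the load: R3‖R_L = 69380 Ω.
Below node A the resistance is R2 + (R3‖R_L) = 74390 Ω, so V_A = 20.3 × 74390/74510 = 20.27 V.
Then V_B = V_A × (R3‖R_L)/(R2 + R3‖R_L) = 20.27 × 69380/74390 = 18.9 V.

V ≈ 18.9 V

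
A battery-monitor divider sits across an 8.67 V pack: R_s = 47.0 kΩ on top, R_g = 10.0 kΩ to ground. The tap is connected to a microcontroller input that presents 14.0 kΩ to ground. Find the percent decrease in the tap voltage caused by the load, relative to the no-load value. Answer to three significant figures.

The divider's output (Thévenin) resistance is R_s‖R_g = 8.246 kΩ.
Fractional drop under load = R_th/(R_th + R_L) = 8.246 / (8.246 + 14.0) = 0.3707.
So the output falls by 37.1 %.

37.1 %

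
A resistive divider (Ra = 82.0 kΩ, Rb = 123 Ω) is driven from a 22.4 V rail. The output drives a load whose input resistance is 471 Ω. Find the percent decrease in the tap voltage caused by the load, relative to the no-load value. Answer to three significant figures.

20.7 %

The divider's output (Thévenin) resistance is Ra‖Rb = 122.8 Ω.
Fractional drop under load = R_th/(R_th + R_L) = 122.8 / (122.8 + 471) = 0.2068.
So the output falls by 20.7 %.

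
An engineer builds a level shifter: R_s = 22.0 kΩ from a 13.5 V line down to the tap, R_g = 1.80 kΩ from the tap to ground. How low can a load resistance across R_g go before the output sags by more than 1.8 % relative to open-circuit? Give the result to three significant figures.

R_L(min) ≈ 90.8 kΩ

Output resistance R_th = R_s‖R_g = (22.0 × 1.80)/23.80 = 1.664 kΩ.
The fractional drop is R_th/(R_th + R_L); requiring this ≤ 0.0180 gives R_L ≥ R_th(1/0.0180 − 1) = 1.664 × 54.56 = 90.8 kΩ.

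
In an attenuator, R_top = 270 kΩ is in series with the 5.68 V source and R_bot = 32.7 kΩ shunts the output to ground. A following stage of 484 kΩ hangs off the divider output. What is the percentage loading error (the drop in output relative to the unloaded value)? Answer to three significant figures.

The divider's output (Thévenin) resistance is R_top‖R_bot = 29.17 kΩ.
Fractional drop under load = R_th/(R_th + R_L) = 29.17 / (29.17 + 484) = 0.05684.
So the output falls by 5.68 %.

5.68 %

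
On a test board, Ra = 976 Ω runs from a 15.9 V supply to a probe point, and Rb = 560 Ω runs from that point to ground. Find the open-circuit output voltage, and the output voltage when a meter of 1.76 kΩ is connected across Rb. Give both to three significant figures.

Open-circuit: V = 15.9 × 560/(976 + 560) = 5.80 V.
With the load, Rb becomes Rb‖R_L = 424.8 Ω, so V = 15.9 × 424.8/1401 = 4.82 V.

Unloaded: 5.80 V; loaded: 4.82 V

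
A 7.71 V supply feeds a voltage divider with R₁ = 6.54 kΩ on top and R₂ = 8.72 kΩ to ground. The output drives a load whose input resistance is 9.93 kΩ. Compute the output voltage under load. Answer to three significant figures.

The load sits in parallel with R₂: R₂‖R_L = (8.72 × 9.93) / (8.72 + 9.93) = 4.643 kΩ.
V_out = 7.71 × 4.643 / (6.54 + 4.643) = 7.71 × 4.643/11.18 = 3.20 V.

V_out ≈ 3.20 V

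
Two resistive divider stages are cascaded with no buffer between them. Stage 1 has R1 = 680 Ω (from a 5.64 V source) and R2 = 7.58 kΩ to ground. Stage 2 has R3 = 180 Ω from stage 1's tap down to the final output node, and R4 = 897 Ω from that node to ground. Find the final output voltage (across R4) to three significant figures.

Stage 2 presents R3+R4 = 1077 Ω as a load on stage 1's tap.
Stage 1's lower leg becomes R2‖(R3+R4) = 943.0 Ω, so V_mid = 5.64 × 943.0/1623 = 3.277 V.
Stage 2 is itself unloaded: V_out = V_mid × R4/(R3+R4) = 3.277 × 897/1077 = 2.73 V.

V_out ≈ 2.73 V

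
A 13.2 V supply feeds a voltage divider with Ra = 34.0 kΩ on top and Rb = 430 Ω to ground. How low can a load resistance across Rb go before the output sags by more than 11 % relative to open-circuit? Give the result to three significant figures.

R_L(min) ≈ 3.44 kΩ

Output resistance R_th = Ra‖Rb = (34000 × 430)/34430 = 424.6 Ω.
The fractional drop is R_th/(R_th + R_L); requiring this ≤ 0.110 gives R_L ≥ R_th(1/0.110 − 1) = 424.6 × 8.091 = 3.44 kΩ.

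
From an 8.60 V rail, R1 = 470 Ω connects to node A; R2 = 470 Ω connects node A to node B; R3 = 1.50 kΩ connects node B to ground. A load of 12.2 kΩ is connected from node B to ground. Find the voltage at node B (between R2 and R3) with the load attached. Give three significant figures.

V ≈ 5.05 V

At node B, R3 is in parallel with the load: R3‖R_L = 1336 Ω.
Below node A the resistance is R2 + (R3‖R_L) = 1806 Ω, so V_A = 8.60 × 1806/2276 = 6.824 V.
Then V_B = V_A × (R3‖R_L)/(R2 + R3‖R_L) = 6.824 × 1336/1806 = 5.05 V.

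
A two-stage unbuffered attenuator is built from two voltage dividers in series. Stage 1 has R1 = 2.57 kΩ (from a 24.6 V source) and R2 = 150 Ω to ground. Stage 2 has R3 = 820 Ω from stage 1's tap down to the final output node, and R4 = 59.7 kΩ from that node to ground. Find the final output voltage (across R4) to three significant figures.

V_out ≈ 1.34 V

Stage 2 presents R3+R4 = 60520 Ω as a load on stage 1's tap.
Stage 1's lower leg becomes R2‖(R3+R4) = 149.6 Ω, so V_mid = 24.6 × 149.6/2720 = 1.353 V.
Stage 2 is itself unloaded: V_out = V_mid × R4/(R3+R4) = 1.353 × 59700/60520 = 1.34 V.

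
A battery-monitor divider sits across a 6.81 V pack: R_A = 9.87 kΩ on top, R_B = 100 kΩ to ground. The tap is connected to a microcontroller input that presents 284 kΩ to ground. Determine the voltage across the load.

The load sits in parallel with R_B: R_B‖R_L = (100 × 284) / (100 + 284) = 73.96 kΩ.
V_out = 6.81 × 73.96 / (9.87 + 73.96) = 6.81 × 73.96/83.83 = 6.01 V.
(Unloaded it would have been 6.20 V.)

V_out ≈ 6.01 V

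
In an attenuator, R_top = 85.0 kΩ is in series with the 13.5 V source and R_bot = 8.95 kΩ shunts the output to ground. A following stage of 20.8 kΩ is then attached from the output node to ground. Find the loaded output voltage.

V_out ≈ 0.926 V

The load sits in parallel with R_bot: R_bot‖R_L = (8.95 × 20.8) / (8.95 + 20.8) = 6.257 kΩ.
V_out = 13.5 × 6.257 / (85.0 + 6.257) = 13.5 × 6.257/91.26 = 0.926 V.
(Unloaded it would have been 1.29 V.)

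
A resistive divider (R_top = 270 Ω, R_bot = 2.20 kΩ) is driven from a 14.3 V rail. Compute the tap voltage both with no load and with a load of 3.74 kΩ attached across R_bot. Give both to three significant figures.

Open-circuit: V = 14.3 × 2200/(270 + 2200) = 12.7 V.
With the load, R_bot becomes R_bot‖R_L = 1385 Ω, so V = 14.3 × 1385/1655 = 12.0 V.

Unloaded: 12.7 V; loaded: 12.0 V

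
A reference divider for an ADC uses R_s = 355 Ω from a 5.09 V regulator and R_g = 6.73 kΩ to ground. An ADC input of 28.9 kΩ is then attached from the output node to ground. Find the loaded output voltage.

V_out ≈ 4.78 V

The load sits in parallel with R_g: R_g‖R_L = (6730 × 28900) / (6730 + 28900) = 5459 Ω.
V_out = 5.09 × 5459 / (355 + 5459) = 5.09 × 5459/5814 = 4.78 V.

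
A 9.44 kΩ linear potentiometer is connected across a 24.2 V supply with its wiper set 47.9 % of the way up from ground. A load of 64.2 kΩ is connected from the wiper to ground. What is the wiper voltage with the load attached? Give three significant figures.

V ≈ 11.2 V

The wiper splits the pot into (1−α)R = 4.918 kΩ above and αR = 4.522 kΩ below.
Lower section ‖ load = 4.224 kΩ.
V_wiper = 24.2 × 4.224/(4.918 + 4.224) = 11.2 V.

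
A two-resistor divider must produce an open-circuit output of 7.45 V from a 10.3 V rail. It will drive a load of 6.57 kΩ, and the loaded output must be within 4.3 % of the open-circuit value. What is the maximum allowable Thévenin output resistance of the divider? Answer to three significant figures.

R_th ≤ 295 Ω

Loading drop = R_th/(R_th + R_L) ≤ 0.0430, so R_th ≤ R_L · ε/(1−ε) = 6.57 kΩ × 0.0430/0.9570 = 295 Ω.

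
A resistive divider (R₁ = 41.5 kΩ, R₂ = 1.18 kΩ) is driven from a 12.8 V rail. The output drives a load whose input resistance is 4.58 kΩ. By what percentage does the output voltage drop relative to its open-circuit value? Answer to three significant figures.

20.0 %

Unloaded V = 12.8 × 1.18/42.68 = 0.3539 V.
Loaded: R₂‖R_L = 0.9383 kΩ, giving V = 12.8 × 0.9383/42.44 = 0.2830 V.
Drop = (0.3539 − 0.2830) / 0.3539 = 20.0 %.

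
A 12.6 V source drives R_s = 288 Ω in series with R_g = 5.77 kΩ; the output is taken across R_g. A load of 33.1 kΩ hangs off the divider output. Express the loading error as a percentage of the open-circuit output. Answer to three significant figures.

The divider's output (Thévenin) resistance is R_s‖R_g = 274.3 Ω.
Fractional drop under load = R_th/(R_th + R_L) = 274.3 / (274.3 + 33100) = 0.008219.
So the output falls by 0.822 %.

0.822 %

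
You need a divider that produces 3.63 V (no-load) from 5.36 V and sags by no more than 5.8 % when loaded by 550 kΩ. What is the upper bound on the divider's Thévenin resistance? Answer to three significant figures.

Loading drop = R_th/(R_th + R_L) ≤ 0.0580, so R_th ≤ R_L · ε/(1−ε) = 550 kΩ × 0.0580/0.9420 = 33.9 kΩ.
(Any R1, R2 with R2/(R1+R2) = 0.677 and R1‖R2 ≤ 33.9 kΩ will meet the spec.)

R_th ≤ 33.9 kΩ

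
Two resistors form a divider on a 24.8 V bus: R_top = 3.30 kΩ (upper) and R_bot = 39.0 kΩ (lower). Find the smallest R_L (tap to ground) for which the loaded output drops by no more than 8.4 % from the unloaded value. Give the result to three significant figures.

Output resistance R_th = R_top‖R_bot = (3.30 × 39.0)/42.30 = 3.043 kΩ.
The fractional drop is R_th/(R_th + R_L); requiring this ≤ 0.0840 gives R_L ≥ R_th(1/0.0840 − 1) = 3.043 × 10.90 = 33.2 kΩ.

R_L(min) ≈ 33.2 kΩ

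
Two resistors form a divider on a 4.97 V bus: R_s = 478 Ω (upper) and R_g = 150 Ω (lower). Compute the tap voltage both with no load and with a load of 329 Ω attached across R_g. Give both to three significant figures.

Open-circuit: V = 4.97 × 150/(478 + 150) = 1.19 V.
With the load, R_g becomes R_g‖R_L = 103.0 Ω, so V = 4.97 × 103.0/581.0 = 0.881 V.

Unloaded: 1.19 V; loaded: 0.881 V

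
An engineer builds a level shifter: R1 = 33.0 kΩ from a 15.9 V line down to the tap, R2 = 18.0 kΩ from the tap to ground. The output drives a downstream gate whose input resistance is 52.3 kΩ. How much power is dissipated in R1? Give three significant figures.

P ≈ 3.88 mW

Total resistance from the source is R1 + (R2‖R_L) = 46.39 kΩ, so I = 15.9/46.39 kΩ = 0.3427 mA.
P = I²·R1 = (0.3427 mA)² × 33.0 kΩ = 3.88 mW.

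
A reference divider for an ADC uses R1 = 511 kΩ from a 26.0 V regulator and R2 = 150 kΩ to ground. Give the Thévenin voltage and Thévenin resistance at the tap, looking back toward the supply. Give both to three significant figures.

V_th is the open-circuit tap voltage: 26.0 × 150/(511 + 150) = 5.90 V.
With the supply zeroed, R1 and R2 appear in parallel from the tap: R_th = R1‖R2 = (511 × 150)/661.0 = 116 kΩ.

V_th = 5.90 V, R_th = 116 kΩ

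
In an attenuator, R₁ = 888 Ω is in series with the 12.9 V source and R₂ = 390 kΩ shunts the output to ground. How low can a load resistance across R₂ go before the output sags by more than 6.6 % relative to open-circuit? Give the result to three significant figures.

R_L(min) ≈ 12.5 kΩ

Output resistance R_th = R₁‖R₂ = (888 × 390000)/390900 = 886.0 Ω.
The fractional drop is R_th/(R_th + R_L); requiring this ≤ 0.0660 gives R_L ≥ R_th(1/0.0660 − 1) = 886.0 × 14.15 = 12.5 kΩ.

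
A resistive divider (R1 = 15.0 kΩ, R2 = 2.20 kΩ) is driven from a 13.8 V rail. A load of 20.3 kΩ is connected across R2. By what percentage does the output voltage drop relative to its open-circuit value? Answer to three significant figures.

Unloaded V = 13.8 × 2.20/17.20 = 1.7651 V.
Loaded: R2‖R_L = 1.985 kΩ, giving V = 13.8 × 1.985/16.98 = 1.6127 V.
Drop = (1.7651 − 1.6127) / 1.7651 = 8.64 %.

8.64 %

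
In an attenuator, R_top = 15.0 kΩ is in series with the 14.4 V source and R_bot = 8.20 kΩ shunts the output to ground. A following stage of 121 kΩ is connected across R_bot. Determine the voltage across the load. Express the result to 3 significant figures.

V_out ≈ 4.88 V

The load sits in parallel with R_bot: R_bot‖R_L = (8.20 × 121) / (8.20 + 121) = 7.680 kΩ.
V_out = 14.4 × 7.680 / (15.0 + 7.680) = 14.4 × 7.680/22.68 = 4.88 V.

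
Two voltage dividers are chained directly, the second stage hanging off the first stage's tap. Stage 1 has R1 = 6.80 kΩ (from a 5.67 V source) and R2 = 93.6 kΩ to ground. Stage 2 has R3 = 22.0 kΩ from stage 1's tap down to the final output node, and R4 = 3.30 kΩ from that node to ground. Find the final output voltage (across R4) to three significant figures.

V_out ≈ 0.551 V

Stage 2 presents R3+R4 = 25.30 kΩ as a load on stage 1's tap.
Stage 1's lower leg becomes R2‖(R3+R4) = 19.92 kΩ, so V_mid = 5.67 × 19.92/26.72 = 4.227 V.
Stage 2 is itself unloaded: V_out = V_mid × R4/(R3+R4) = 4.227 × 3.30/25.30 = 0.551 V.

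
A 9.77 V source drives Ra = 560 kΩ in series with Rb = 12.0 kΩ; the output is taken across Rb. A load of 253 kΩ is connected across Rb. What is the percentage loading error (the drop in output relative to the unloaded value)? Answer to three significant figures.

The divider's output (Thévenin) resistance is Ra‖Rb = 11.75 kΩ.
Fractional drop under load = R_th/(R_th + R_L) = 11.75 / (11.75 + 253) = 0.04438.
So the output falls by 4.44 %.

4.44 %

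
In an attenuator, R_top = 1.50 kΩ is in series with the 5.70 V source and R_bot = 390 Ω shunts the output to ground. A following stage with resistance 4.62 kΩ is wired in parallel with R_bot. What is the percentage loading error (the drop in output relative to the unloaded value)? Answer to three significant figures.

The divider's output (Thévenin) resistance is R_top‖R_bot = 309.5 Ω.
Fractional drop under load = R_th/(R_th + R_L) = 309.5 / (309.5 + 4620) = 0.06279.
So the output falls by 6.28 %.

6.28 %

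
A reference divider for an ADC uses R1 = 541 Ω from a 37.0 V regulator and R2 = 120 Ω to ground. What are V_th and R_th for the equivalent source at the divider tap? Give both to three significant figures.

V_th is the open-circuit tap voltage: 37.0 × 120/(541 + 120) = 6.72 V.
With the supply zeroed, R1 and R2 appear in parallel from the tap: R_th = R1‖R2 = (541 × 120)/661.0 = 98.2 Ω.

V_th = 6.72 V, R_th = 98.2 Ω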